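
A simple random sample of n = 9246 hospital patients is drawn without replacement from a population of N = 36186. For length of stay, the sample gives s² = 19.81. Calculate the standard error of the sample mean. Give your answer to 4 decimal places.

Under SRS without replacement, Var(ȳ) = (1 − f)·s²/n with f = n/N = 9246/36186 = 0.25551318.
Var(ȳ) = (1 − 0.25551318)·19.81/9246 = 0.74448682·0.0021425481 = 0.0015950988.
SE(ȳ) = √(0.0015950988) = 0.0399.

0.0399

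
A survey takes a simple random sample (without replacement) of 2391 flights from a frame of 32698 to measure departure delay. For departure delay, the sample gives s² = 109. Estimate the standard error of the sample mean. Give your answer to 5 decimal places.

Under SRS without replacement, Var(ȳ) = (1 − f)·s²/n with f = n/N = 2391/32698 = 0.07312374.
Var(ȳ) = (1 − 0.07312374)·109/2391 = 0.92687626·0.04558762 = 0.042254083.
SE(ȳ) = √(0.042254083) = 0.20556.

0.20556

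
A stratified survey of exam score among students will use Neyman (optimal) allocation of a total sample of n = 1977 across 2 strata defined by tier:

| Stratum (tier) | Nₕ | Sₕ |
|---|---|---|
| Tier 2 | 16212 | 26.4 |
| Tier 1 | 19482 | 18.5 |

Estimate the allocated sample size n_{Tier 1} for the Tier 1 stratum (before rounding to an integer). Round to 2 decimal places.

903.77

Neyman allocation: nₕ = n·NₕSₕ / Σⱼ NⱼSⱼ.
Σ NⱼSⱼ = 16212·26.4 + 19482·18.5 = 788413.8.
n_{Tier 1} = 1977·19482·18.5 / 788413.8 = 903.77.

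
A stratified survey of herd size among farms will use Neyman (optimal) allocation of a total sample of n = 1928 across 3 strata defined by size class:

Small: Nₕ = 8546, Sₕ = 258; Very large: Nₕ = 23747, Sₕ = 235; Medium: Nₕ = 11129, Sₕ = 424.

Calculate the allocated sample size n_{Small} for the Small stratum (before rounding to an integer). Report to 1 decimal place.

340.0

Neyman allocation: nₕ = n·NₕSₕ / Σⱼ NⱼSⱼ.
Σ NⱼSⱼ = 8546·258 + 23747·235 + 11129·424 = 1.2504109 × 10^7.
n_{Small} = 1928·8546·258 / (1.2504109 × 10^7) = 340.0.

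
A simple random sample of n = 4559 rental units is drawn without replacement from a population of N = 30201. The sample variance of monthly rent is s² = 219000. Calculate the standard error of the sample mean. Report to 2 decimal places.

Under SRS without replacement, Var(ȳ) = (1 − f)·s²/n with f = n/N = 4559/30201 = 0.15095527.
Var(ȳ) = (1 − 0.15095527)·219000/4559 = 0.84904473·48.03685 = 40.785435.
SE(ȳ) = √(40.785435) = 6.39.

6.39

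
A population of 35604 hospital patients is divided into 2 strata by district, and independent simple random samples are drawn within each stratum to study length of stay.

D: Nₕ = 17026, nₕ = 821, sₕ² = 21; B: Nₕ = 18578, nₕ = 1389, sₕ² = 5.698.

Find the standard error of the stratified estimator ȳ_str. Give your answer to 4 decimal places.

0.0812

Var(ȳ_str) = Σₕ Wₕ²(1 − fₕ)sₕ²/nₕ with Wₕ = Nₕ/N, N = 35604.
D: Wₕ = 0.47820470; term = 0.47820470²·(1 − 0.04822037)·21/821 = 0.0055672435.
B: Wₕ = 0.52179530; term = 0.52179530²·(1 − 0.07476585)·5.698/1389 = 0.0010334089.
Sum = 0.0066006524.
SE = √(0.0066006524) = 0.0812.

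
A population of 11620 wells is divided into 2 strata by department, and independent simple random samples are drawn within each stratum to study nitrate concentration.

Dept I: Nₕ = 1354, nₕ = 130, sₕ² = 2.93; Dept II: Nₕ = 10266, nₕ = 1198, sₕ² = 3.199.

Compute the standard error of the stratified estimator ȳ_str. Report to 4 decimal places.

0.0460

Var(ȳ_str) = Σₕ Wₕ²(1 − fₕ)sₕ²/nₕ with Wₕ = Nₕ/N, N = 11620.
Dept I: Wₕ = 0.11652324; term = 0.11652324²·(1 − 0.09601182)·2.93/130 = 2.7663816 × 10^-4.
Dept II: Wₕ = 0.88347676; term = 0.88347676²·(1 − 0.11669589)·3.199/1198 = 0.0018410176.
Sum = 0.0021176558.
SE = √(0.0021176558) = 0.0460.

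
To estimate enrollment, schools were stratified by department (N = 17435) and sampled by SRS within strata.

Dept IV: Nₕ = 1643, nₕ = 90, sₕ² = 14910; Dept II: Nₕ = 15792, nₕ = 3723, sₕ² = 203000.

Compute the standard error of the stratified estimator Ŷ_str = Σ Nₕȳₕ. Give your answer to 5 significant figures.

Var(Ŷ_str) = Σₕ Nₕ²(1 − fₕ)sₕ²/nₕ.
Dept IV: 1643²·(1 − 90/1643)·14910/90 = 4.2271159 × 10^8.
Dept II: 15792²·(1 − 3723/15792)·203000/3723 = 1.0392294 × 10^10.
Sum = 1.0815006 × 10^10.
SE = √(1.0815006 × 10^10) = 104000.

104000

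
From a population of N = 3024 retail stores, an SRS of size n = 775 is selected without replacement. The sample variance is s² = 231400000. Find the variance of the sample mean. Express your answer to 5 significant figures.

Under SRS without replacement, Var(ȳ) = (1 − f)·s²/n with f = n/N = 775/3024 = 0.25628307.
Var(ȳ) = (1 − 0.25628307)·231400000/775 = 0.74371693·298580.65 = 222059.48.

222060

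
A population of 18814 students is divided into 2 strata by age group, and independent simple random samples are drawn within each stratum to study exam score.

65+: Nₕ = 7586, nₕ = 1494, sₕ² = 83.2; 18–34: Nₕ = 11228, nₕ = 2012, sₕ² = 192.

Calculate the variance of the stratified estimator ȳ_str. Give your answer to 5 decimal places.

Var(ȳ_str) = Σₕ Wₕ²(1 − fₕ)sₕ²/nₕ with Wₕ = Nₕ/N, N = 18814.
65+: Wₕ = 0.40321038; term = 0.40321038²·(1 − 0.19694173)·83.2/1494 = 0.0072708165.
18–34: Wₕ = 0.59678962; term = 0.59678962²·(1 − 0.17919487)·192/2012 = 0.027896893.
Sum = 0.03516771.

0.03517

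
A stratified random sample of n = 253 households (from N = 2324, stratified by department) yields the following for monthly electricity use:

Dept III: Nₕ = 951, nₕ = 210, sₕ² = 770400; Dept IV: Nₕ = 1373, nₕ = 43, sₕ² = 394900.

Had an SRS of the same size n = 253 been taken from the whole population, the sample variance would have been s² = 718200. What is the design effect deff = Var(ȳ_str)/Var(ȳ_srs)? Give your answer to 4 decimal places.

Var(ȳ_str) = Σ Wₕ²(1−fₕ)sₕ²/nₕ with Wₕ = Nₕ/2324:
  Dept III: (951/2324)²·(1−210/951)·770400/210 = 478.65594
  Dept IV: (1373/2324)²·(1−43/1373)·394900/43 = 3105.0501
  → Var(ȳ_str) = 3583.706.
Var(ȳ_srs) = (1 − 253/2324)·718200/253 = 2529.699.
deff = 3583.706 / 2529.699 = 1.4167.

1.4167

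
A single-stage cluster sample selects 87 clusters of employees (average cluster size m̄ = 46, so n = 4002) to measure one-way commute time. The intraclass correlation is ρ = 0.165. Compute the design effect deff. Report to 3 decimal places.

deff = 1 + (46 − 1)·0.165 = 1 + 7.425 = 8.425.

8.425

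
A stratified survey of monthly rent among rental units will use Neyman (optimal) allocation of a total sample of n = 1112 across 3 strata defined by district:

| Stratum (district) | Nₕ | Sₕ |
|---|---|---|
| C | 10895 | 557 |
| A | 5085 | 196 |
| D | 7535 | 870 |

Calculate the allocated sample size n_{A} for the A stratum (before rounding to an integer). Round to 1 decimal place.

Neyman allocation: nₕ = n·NₕSₕ / Σⱼ NⱼSⱼ.
Σ NⱼSⱼ = 10895·557 + 5085·196 + 7535·870 = 1.3620625 × 10^7.
n_{A} = 1112·5085·196 / (1.3620625 × 10^7) = 81.4.

81.4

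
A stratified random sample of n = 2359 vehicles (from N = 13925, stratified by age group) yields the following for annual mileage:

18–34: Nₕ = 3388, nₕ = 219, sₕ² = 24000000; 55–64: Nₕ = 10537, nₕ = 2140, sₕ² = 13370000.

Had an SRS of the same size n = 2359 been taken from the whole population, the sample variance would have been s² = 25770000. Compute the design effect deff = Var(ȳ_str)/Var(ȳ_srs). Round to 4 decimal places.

Var(ȳ_str) = Σ Wₕ²(1−fₕ)sₕ²/nₕ with Wₕ = Nₕ/13925:
  18–34: (3388/13925)²·(1−219/3388)·24000000/219 = 6067.9551
  55–64: (10537/13925)²·(1−2140/10537)·13370000/2140 = 2850.8106
  → Var(ȳ_str) = 8918.7657.
Var(ȳ_srs) = (1 − 2359/13925)·25770000/2359 = 9073.492.
deff = 8918.7657 / 9073.492 = 0.9829.

0.9829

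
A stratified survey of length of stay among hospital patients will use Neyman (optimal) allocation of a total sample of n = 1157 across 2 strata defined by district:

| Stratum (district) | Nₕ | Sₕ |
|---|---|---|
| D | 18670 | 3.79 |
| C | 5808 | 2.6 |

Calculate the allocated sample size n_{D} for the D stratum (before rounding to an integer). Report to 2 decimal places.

953.51

Neyman allocation: nₕ = n·NₕSₕ / Σⱼ NⱼSⱼ.
Σ NⱼSⱼ = 18670·3.79 + 5808·2.6 = 85860.1.
n_{D} = 1157·18670·3.79 / 85860.1 = 953.51.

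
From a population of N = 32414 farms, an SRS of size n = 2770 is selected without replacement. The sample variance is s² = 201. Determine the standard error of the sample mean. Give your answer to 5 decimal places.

0.25761

Under SRS without replacement, Var(ȳ) = (1 − f)·s²/n with f = n/N = 2770/32414 = 0.08545690.
Var(ȳ) = (1 − 0.08545690)·201/2770 = 0.91454310·0.072563177 = 0.066362153.
SE(ȳ) = √(0.066362153) = 0.25761.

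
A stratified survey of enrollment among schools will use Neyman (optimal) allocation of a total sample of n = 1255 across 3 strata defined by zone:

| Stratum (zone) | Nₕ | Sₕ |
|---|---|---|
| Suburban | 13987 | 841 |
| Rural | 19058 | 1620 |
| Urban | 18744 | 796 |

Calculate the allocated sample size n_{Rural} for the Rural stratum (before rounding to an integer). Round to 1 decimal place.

Neyman allocation: nₕ = n·NₕSₕ / Σⱼ NⱼSⱼ.
Σ NⱼSⱼ = 13987·841 + 19058·1620 + 18744·796 = 5.7557251 × 10^7.
n_{Rural} = 1255·19058·1620 / (5.7557251 × 10^7) = 673.2.

673.2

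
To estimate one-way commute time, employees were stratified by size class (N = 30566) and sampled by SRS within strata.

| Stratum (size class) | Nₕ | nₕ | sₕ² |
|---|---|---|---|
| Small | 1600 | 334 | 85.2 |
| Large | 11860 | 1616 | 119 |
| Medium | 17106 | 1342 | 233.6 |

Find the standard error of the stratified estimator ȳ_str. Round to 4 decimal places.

0.2457

Var(ȳ_str) = Σₕ Wₕ²(1 − fₕ)sₕ²/nₕ with Wₕ = Nₕ/N, N = 30566.
Small: Wₕ = 0.05234574; term = 0.05234574²·(1 − 0.20875000)·85.2/334 = 5.5305662 × 10^-4.
Large: Wₕ = 0.38801282; term = 0.38801282²·(1 − 0.13625632)·119/1616 = 0.0095759671.
Medium: Wₕ = 0.55964143; term = 0.55964143²·(1 − 0.07845201)·233.6/1342 = 0.050240968.
Sum = 0.060369992.
SE = √(0.060369992) = 0.2457.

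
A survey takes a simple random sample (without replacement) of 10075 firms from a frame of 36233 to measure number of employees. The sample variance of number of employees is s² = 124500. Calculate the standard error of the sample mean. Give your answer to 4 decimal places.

Under SRS without replacement, Var(ȳ) = (1 − f)·s²/n with f = n/N = 10075/36233 = 0.27806144.
Var(ȳ) = (1 − 0.27806144)·124500/10075 = 0.72193856·12.35732 = 8.9212259.
SE(ȳ) = √(8.9212259) = 2.9868.

2.9868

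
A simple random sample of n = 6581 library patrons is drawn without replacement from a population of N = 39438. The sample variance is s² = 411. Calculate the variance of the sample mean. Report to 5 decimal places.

0.05203

Under SRS without replacement, Var(ȳ) = (1 − f)·s²/n with f = n/N = 6581/39438 = 0.16686952.
Var(ȳ) = (1 − 0.16686952)·411/6581 = 0.83313048·0.062452515 = 0.052031094.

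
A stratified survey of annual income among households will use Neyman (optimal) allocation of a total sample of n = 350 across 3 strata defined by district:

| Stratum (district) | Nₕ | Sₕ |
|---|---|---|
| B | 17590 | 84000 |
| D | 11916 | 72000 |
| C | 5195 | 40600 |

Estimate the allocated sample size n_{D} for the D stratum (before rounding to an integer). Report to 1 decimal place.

117.9

Neyman allocation: nₕ = n·NₕSₕ / Σⱼ NⱼSⱼ.
Σ NⱼSⱼ = 17590·84000 + 11916·72000 + 5195·40600 = 2.546429 × 10^9.
n_{D} = 350·11916·72000 / (2.546429 × 10^9) = 117.9.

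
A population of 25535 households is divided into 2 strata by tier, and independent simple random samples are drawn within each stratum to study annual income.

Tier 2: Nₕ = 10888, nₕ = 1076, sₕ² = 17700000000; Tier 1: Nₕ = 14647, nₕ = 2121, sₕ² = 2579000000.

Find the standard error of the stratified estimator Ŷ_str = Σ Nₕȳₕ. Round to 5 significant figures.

Var(Ŷ_str) = Σₕ Nₕ²(1 − fₕ)sₕ²/nₕ.
Tier 2: 10888²·(1 − 1076/10888)·17700000000/1076 = 1.7573839 × 10^15.
Tier 1: 14647²·(1 − 2121/14647)·2579000000/2121 = 2.2308572 × 10^14.
Sum = 1.9804696 × 10^15.
SE = √(1.9804696 × 10^15) = 4.4502 × 10^7.

4.4502 × 10^7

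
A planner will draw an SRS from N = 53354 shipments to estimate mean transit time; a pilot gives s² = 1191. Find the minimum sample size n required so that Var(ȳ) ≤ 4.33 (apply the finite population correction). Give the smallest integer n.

274

Without fpc, n₀ = s²/D = 1191/4.33 = 275.0577.
With fpc, (1 − n/N)·s²/n ≤ D requires n ≥ n₀/(1 + n₀/N) = 275.0577/(1 + 275.0577/53354) = 273.6470.
Rounding up, n = 274.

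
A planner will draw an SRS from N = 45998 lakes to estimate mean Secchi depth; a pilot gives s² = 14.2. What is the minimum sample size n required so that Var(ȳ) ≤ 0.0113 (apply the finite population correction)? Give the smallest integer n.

1224

Without fpc, n₀ = s²/D = 14.2/0.0113 = 1256.6372.
With fpc, (1 − n/N)·s²/n ≤ D requires n ≥ n₀/(1 + n₀/N) = 1256.6372/(1 + 1256.6372/45998) = 1223.2196.
Rounding up, n = 1224.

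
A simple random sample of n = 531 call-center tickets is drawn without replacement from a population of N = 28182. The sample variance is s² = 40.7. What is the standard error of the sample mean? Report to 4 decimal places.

0.2742

Under SRS without replacement, Var(ȳ) = (1 − f)·s²/n with f = n/N = 531/28182 = 0.01884181.
Var(ȳ) = (1 − 0.01884181)·40.7/531 = 0.98115819·0.076647834 = 0.07520365.
SE(ȳ) = √(0.07520365) = 0.2742.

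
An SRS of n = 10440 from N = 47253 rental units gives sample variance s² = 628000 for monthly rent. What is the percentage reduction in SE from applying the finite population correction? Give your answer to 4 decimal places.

f = n/N = 10440/47253 = 0.22093835.
SE_no-fpc = √(s²/n) = 7.7558531; SE_fpc = √((1−f)s²/n) = 6.8456625.
Ratio = √(1−f) = 0.88264469. Reduction = 100·(1 − 0.88264469) = 11.7355%.

11.7355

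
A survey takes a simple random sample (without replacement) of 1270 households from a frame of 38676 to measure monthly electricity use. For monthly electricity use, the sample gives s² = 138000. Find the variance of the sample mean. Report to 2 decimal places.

105.09

Under SRS without replacement, Var(ȳ) = (1 − f)·s²/n with f = n/N = 1270/38676 = 0.03283690.
Var(ȳ) = (1 − 0.03283690)·138000/1270 = 0.96716310·108.66142 = 105.09331.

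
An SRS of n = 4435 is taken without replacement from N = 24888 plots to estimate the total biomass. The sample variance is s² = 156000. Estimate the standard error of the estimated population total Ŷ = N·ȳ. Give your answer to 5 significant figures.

133810

Var(Ŷ) = N²·Var(ȳ) = N²·(1 − n/N)·s²/n.
f = 4435/24888 = 0.17819833; Var(ȳ) = 0.82180167·156000/4435 = 28.906665.
Var(Ŷ) = 24888² · 28.906665 = 1.7905151 × 10^10.
SE(Ŷ) = √(1.7905151 × 10^10) = 133810.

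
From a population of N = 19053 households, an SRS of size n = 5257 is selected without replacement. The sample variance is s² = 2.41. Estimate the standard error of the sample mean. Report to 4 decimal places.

0.0182

Under SRS without replacement, Var(ȳ) = (1 − f)·s²/n with f = n/N = 5257/19053 = 0.27591455.
Var(ȳ) = (1 − 0.27591455)·2.41/5257 = 0.72408545·4.5843637 × 10^-4 = 3.319471 × 10^-4.
SE(ȳ) = √(3.319471 × 10^-4) = 0.0182.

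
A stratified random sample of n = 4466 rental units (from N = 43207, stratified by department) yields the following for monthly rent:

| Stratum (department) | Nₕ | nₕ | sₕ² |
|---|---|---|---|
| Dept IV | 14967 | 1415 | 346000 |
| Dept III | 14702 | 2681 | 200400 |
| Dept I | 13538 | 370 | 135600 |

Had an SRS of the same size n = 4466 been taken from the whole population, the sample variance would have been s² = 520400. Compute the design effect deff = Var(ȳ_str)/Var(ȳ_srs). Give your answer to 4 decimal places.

0.6570

Var(ȳ_str) = Σ Wₕ²(1−fₕ)sₕ²/nₕ with Wₕ = Nₕ/43207:
  Dept IV: (14967/43207)²·(1−1415/14967)·346000/1415 = 26.567432
  Dept III: (14702/43207)²·(1−2681/14702)·200400/2681 = 7.0763563
  Dept I: (13538/43207)²·(1−370/13538)·135600/370 = 34.996456
  → Var(ȳ_str) = 68.640244.
Var(ȳ_srs) = (1 − 4466/43207)·520400/4466 = 104.48051.
deff = 68.640244 / 104.48051 = 0.6570.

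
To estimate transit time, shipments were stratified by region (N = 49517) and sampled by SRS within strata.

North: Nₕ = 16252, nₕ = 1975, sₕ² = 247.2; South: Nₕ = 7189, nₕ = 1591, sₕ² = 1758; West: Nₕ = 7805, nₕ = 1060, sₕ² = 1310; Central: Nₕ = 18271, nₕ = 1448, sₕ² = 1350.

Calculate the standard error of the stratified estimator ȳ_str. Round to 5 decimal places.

Var(ȳ_str) = Σₕ Wₕ²(1 − fₕ)sₕ²/nₕ with Wₕ = Nₕ/N, N = 49517.
North: Wₕ = 0.32821051; term = 0.32821051²·(1 − 0.12152350)·247.2/1975 = 0.011844493.
South: Wₕ = 0.14518246; term = 0.14518246²·(1 − 0.22131034)·1758/1591 = 0.018135996.
West: Wₕ = 0.15762263; term = 0.15762263²·(1 − 0.13581038)·1310/1060 = 0.026534545.
Central: Wₕ = 0.36898439; term = 0.36898439²·(1 − 0.07925127)·1350/1448 = 0.11687519.
Sum = 0.17339022.
SE = √(0.17339022) = 0.41640.

0.41640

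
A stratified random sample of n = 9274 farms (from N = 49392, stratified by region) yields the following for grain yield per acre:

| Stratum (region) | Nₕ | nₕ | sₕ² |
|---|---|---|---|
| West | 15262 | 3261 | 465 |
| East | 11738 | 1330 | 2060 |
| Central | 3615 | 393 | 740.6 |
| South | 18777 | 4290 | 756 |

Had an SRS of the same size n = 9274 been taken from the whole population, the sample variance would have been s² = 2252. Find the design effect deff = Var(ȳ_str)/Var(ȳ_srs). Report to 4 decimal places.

Var(ȳ_str) = Σ Wₕ²(1−fₕ)sₕ²/nₕ with Wₕ = Nₕ/49392:
  West: (15262/49392)²·(1−3261/15262)·465/3261 = 0.010705768
  East: (11738/49392)²·(1−1330/11738)·2060/1330 = 0.077564633
  Central: (3615/49392)²·(1−393/3615)·740.6/393 = 0.0089972911
  South: (18777/49392)²·(1−4290/18777)·756/4290 = 0.019649701
  → Var(ȳ_str) = 0.11691739.
Var(ȳ_srs) = (1 − 9274/49392)·2252/9274 = 0.19723499.
deff = 0.11691739 / 0.19723499 = 0.5928.

0.5928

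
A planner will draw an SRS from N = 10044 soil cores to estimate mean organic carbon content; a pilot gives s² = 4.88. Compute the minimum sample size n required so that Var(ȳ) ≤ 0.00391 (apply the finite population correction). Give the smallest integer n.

Without fpc, n₀ = s²/D = 4.88/0.00391 = 1248.0818.
With fpc, (1 − n/N)·s²/n ≤ D requires n ≥ n₀/(1 + n₀/N) = 1248.0818/(1 + 1248.0818/10044) = 1110.1349.
Rounding up, n = 1111.

1111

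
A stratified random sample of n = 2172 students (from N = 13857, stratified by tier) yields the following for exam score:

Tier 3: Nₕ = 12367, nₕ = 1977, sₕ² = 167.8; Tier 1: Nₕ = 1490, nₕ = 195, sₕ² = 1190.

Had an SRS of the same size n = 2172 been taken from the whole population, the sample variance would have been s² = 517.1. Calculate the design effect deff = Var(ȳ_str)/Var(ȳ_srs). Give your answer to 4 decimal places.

Var(ȳ_str) = Σ Wₕ²(1−fₕ)sₕ²/nₕ with Wₕ = Nₕ/13857:
  Tier 3: (12367/13857)²·(1−1977/12367)·167.8/1977 = 0.056797178
  Tier 1: (1490/13857)²·(1−195/1490)·1190/195 = 0.061323926
  → Var(ȳ_str) = 0.1181211.
Var(ȳ_srs) = (1 − 2172/13857)·517.1/2172 = 0.20075863.
deff = 0.1181211 / 0.20075863 = 0.5884.

0.5884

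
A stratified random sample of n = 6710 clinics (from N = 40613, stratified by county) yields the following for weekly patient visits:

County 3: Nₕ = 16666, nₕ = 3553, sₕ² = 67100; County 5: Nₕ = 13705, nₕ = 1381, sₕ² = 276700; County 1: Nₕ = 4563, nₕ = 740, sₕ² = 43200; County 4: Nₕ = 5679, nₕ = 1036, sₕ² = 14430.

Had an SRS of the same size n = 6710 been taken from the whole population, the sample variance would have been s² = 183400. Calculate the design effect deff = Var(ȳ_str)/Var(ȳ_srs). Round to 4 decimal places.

Var(ȳ_str) = Σ Wₕ²(1−fₕ)sₕ²/nₕ with Wₕ = Nₕ/40613:
  County 3: (16666/40613)²·(1−3553/16666)·67100/3553 = 2.5022495
  County 5: (13705/40613)²·(1−1381/13705)·276700/1381 = 20.517104
  County 1: (4563/40613)²·(1−740/4563)·43200/740 = 0.61741425
  County 4: (5679/40613)²·(1−1036/5679)·14430/1036 = 0.22266245
  → Var(ȳ_str) = 23.85943.
Var(ȳ_srs) = (1 − 6710/40613)·183400/6710 = 22.816544.
deff = 23.85943 / 22.816544 = 1.0457.

1.0457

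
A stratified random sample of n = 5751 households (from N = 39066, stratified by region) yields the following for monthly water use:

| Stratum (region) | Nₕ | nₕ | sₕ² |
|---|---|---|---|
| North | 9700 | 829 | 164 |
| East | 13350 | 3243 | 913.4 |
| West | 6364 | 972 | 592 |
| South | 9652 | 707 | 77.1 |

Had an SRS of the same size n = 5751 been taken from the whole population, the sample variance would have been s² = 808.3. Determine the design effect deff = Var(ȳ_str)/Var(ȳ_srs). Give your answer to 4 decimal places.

0.4665

Var(ȳ_str) = Σ Wₕ²(1−fₕ)sₕ²/nₕ with Wₕ = Nₕ/39066:
  North: (9700/39066)²·(1−829/9700)·164/829 = 0.011154131
  East: (13350/39066)²·(1−3243/13350)·913.4/3243 = 0.024901167
  West: (6364/39066)²·(1−972/6364)·592/972 = 0.01369423
  South: (9652/39066)²·(1−707/9652)·77.1/707 = 0.0061692835
  → Var(ȳ_str) = 0.055918812.
Var(ȳ_srs) = (1 − 5751/39066)·808.3/5751 = 0.11985884.
deff = 0.055918812 / 0.11985884 = 0.4665.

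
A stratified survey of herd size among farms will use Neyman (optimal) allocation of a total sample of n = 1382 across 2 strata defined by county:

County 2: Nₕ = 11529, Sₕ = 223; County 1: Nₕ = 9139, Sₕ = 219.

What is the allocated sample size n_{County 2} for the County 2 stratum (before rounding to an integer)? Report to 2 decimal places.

777.07

Neyman allocation: nₕ = n·NₕSₕ / Σⱼ NⱼSⱼ.
Σ NⱼSⱼ = 11529·223 + 9139·219 = 4.572408 × 10^6.
n_{County 2} = 1382·11529·223 / (4.572408 × 10^6) = 777.07.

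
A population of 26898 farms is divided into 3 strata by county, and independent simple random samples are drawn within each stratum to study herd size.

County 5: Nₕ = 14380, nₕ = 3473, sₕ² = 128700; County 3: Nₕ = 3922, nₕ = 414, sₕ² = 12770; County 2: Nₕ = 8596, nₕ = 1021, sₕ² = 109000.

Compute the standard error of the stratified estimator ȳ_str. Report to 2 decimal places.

Var(ȳ_str) = Σₕ Wₕ²(1 − fₕ)sₕ²/nₕ with Wₕ = Nₕ/N, N = 26898.
County 5: Wₕ = 0.53461224; term = 0.53461224²·(1 − 0.24151599)·128700/3473 = 8.033374.
County 3: Wₕ = 0.14581010; term = 0.14581010²·(1 − 0.10555839)·12770/414 = 0.58656717.
County 2: Wₕ = 0.31957766; term = 0.31957766²·(1 − 0.11877617)·109000/1021 = 9.608151.
Sum = 18.228092.
SE = √(18.228092) = 4.27.

4.27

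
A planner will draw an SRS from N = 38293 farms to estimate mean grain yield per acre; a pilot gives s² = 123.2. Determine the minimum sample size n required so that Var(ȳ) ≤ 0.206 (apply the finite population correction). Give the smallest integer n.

589

Without fpc, n₀ = s²/D = 123.2/0.206 = 598.0583.
With fpc, (1 − n/N)·s²/n ≤ D requires n ≥ n₀/(1 + n₀/N) = 598.0583/(1 + 598.0583/38293) = 588.8615.
Rounding up, n = 589.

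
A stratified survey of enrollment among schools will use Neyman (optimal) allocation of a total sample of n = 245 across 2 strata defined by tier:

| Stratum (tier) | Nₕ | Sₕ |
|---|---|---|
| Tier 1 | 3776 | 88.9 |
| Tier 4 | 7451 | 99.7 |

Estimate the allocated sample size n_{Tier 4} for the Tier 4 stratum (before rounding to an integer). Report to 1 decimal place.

Neyman allocation: nₕ = n·NₕSₕ / Σⱼ NⱼSⱼ.
Σ NⱼSⱼ = 3776·88.9 + 7451·99.7 = 1.0785511 × 10^6.
n_{Tier 4} = 245·7451·99.7 / (1.0785511 × 10^6) = 168.7.

168.7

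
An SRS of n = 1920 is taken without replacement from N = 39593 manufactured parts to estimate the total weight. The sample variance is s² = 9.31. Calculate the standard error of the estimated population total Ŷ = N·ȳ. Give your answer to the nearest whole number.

2689

Var(Ŷ) = N²·Var(ȳ) = N²·(1 − n/N)·s²/n.
f = 1920/39593 = 0.04849342; Var(ȳ) = 0.95150658·9.31/1920 = 0.0046138158.
Var(Ŷ) = 39593² · 0.0046138158 = 7.2326437 × 10^6.
SE(Ŷ) = √(7.2326437 × 10^6) = 2689.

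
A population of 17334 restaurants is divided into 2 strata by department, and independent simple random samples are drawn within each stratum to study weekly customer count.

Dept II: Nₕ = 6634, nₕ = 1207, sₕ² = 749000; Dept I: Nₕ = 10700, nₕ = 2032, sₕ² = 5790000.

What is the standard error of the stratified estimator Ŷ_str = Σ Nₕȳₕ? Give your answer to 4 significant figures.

Var(Ŷ_str) = Σₕ Nₕ²(1 − fₕ)sₕ²/nₕ.
Dept II: 6634²·(1 − 1207/6634)·749000/1207 = 2.2341372 × 10^10.
Dept I: 10700²·(1 − 2032/10700)·5790000/2032 = 2.6427589 × 10^11.
Sum = 2.8661726 × 10^11.
SE = √(2.8661726 × 10^11) = 535400.

535400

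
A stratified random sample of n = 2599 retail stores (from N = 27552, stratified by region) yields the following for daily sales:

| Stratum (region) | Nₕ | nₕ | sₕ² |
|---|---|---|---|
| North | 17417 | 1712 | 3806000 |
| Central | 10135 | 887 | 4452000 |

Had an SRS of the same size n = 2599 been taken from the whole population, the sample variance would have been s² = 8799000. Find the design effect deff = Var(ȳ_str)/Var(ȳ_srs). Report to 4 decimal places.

0.4634

Var(ȳ_str) = Σ Wₕ²(1−fₕ)sₕ²/nₕ with Wₕ = Nₕ/27552:
  North: (17417/27552)²·(1−1712/17417)·3806000/1712 = 801.06924
  Central: (10135/27552)²·(1−887/10135)·4452000/887 = 619.72191
  → Var(ȳ_str) = 1420.7912.
Var(ȳ_srs) = (1 − 2599/27552)·8799000/2599 = 3066.1731.
deff = 1420.7912 / 3066.1731 = 0.4634.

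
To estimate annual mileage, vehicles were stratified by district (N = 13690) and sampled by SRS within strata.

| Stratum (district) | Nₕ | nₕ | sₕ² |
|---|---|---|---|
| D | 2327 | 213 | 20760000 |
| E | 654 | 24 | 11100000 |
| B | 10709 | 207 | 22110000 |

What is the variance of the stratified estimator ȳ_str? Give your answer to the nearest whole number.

67671

Var(ȳ_str) = Σₕ Wₕ²(1 − fₕ)sₕ²/nₕ with Wₕ = Nₕ/N, N = 13690.
D: Wₕ = 0.16997809; term = 0.16997809²·(1 − 0.09153416)·20760000/213 = 2558.2455.
E: Wₕ = 0.04777210; term = 0.04777210²·(1 − 0.03669725)·11100000/24 = 1016.771.
B: Wₕ = 0.78224982; term = 0.78224982²·(1 − 0.01932954)·22110000/207 = 64096.222.
Sum = 67671.239.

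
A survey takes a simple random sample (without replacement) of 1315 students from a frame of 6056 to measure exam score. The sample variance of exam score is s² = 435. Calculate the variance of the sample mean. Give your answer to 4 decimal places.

0.2590

Under SRS without replacement, Var(ȳ) = (1 − f)·s²/n with f = n/N = 1315/6056 = 0.21714003.
Var(ȳ) = (1 − 0.21714003)·435/1315 = 0.78285997·0.33079848 = 0.25896889.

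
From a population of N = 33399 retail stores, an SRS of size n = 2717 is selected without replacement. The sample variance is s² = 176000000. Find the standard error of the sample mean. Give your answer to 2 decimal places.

243.94

Under SRS without replacement, Var(ȳ) = (1 − f)·s²/n with f = n/N = 2717/33399 = 0.08134974.
Var(ȳ) = (1 − 0.08134974)·176000000/2717 = 0.91865026·64777.328 = 59507.709.
SE(ȳ) = √(59507.709) = 243.94.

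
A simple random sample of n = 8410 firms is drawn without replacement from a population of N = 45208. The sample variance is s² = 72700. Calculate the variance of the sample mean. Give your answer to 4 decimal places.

Under SRS without replacement, Var(ȳ) = (1 − f)·s²/n with f = n/N = 8410/45208 = 0.18602902.
Var(ȳ) = (1 − 0.18602902)·72700/8410 = 0.81397098·8.6444709 = 7.0363484.

7.0363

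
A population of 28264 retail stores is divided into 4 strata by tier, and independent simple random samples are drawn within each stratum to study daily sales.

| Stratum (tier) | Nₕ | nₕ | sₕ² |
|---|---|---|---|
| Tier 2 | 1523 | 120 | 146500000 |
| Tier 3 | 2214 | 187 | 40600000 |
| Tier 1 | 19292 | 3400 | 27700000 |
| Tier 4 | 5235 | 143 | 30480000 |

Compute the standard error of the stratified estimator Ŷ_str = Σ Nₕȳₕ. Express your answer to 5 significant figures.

Var(Ŷ_str) = Σₕ Nₕ²(1 − fₕ)sₕ²/nₕ.
Tier 2: 1523²·(1 − 120/1523)·146500000/120 = 2.6086388 × 10^12.
Tier 3: 2214²·(1 − 187/2214)·40600000/187 = 9.743518 × 10^11.
Tier 1: 19292²·(1 − 3400/19292)·27700000/3400 = 2.4977943 × 10^12.
Tier 4: 5235²·(1 − 143/5235)·30480000/143 = 5.6817747 × 10^12.
Sum = 1.176256 × 10^13.
SE = √(1.176256 × 10^13) = 3.4297 × 10^6.

3.4297 × 10^6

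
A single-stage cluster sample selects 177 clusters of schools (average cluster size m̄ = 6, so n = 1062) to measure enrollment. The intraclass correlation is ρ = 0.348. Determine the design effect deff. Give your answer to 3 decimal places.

2.740

deff = 1 + (6 − 1)·0.348 = 1 + 1.74 = 2.74.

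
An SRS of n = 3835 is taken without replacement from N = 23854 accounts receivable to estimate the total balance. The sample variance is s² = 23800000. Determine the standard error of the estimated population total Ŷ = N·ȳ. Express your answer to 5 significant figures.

1.7215 × 10^6

Var(Ŷ) = N²·Var(ȳ) = N²·(1 − n/N)·s²/n.
f = 3835/23854 = 0.16076968; Var(ȳ) = 0.83923032·23800000/3835 = 5208.2612.
Var(Ŷ) = 23854² · 5208.2612 = 2.96357 × 10^12.
SE(Ŷ) = √(2.96357 × 10^12) = 1.7215 × 10^6.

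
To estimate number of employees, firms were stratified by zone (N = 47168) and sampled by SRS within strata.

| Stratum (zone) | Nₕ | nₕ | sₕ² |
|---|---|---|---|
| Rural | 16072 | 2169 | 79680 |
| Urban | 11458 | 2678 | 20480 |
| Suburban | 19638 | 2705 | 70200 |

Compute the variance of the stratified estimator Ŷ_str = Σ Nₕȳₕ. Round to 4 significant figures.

1.761 × 10^10

Var(Ŷ_str) = Σₕ Nₕ²(1 − fₕ)sₕ²/nₕ.
Rural: 16072²·(1 − 2169/16072)·79680/2169 = 8.2085835 × 10^9.
Urban: 11458²·(1 − 2678/11458)·20480/2678 = 7.693478 × 10^8.
Suburban: 19638²·(1 − 2705/19638)·70200/2705 = 8.6298055 × 10^9.
Sum = 1.7607737 × 10^10.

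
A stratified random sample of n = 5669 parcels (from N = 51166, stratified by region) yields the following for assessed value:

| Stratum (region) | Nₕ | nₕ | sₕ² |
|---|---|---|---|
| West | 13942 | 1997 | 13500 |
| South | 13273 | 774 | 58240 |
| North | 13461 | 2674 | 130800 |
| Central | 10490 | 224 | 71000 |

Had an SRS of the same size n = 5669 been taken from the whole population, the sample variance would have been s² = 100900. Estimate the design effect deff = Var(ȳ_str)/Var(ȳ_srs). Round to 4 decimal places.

Var(ȳ_str) = Σ Wₕ²(1−fₕ)sₕ²/nₕ with Wₕ = Nₕ/51166:
  West: (13942/51166)²·(1−1997/13942)·13500/1997 = 0.4300352
  South: (13273/51166)²·(1−774/13273)·58240/774 = 4.7682809
  North: (13461/51166)²·(1−2674/13461)·130800/2674 = 2.7130726
  Central: (10490/51166)²·(1−224/10490)·71000/224 = 13.038395
  → Var(ȳ_str) = 20.949784.
Var(ȳ_srs) = (1 − 5669/51166)·100900/5669 = 15.826541.
deff = 20.949784 / 15.826541 = 1.3237.

1.3237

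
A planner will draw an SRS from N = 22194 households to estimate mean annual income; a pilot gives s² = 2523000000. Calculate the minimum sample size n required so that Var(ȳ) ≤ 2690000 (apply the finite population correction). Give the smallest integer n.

900

Without fpc, n₀ = s²/D = 2523000000/2690000 = 937.9182.
With fpc, (1 − n/N)·s²/n ≤ D requires n ≥ n₀/(1 + n₀/N) = 937.9182/(1 + 937.9182/22194) = 899.8889.
Rounding up, n = 900.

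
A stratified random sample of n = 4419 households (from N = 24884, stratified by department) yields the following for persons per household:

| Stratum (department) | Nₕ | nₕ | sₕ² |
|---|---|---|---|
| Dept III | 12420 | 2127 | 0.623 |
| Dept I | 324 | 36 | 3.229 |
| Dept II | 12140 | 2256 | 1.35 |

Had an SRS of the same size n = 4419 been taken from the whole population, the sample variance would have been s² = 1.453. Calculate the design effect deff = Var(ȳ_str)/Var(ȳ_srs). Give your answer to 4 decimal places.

0.7024

Var(ȳ_str) = Σ Wₕ²(1−fₕ)sₕ²/nₕ with Wₕ = Nₕ/24884:
  Dept III: (12420/24884)²·(1−2127/12420)·0.623/2127 = 6.0470525 × 10^-5
  Dept I: (324/24884)²·(1−36/324)·3.229/36 = 1.351645 × 10^-5
  Dept II: (12140/24884)²·(1−2256/12140)·1.35/2256 = 1.1595933 × 10^-4
  → Var(ȳ_str) = 1.8994631 × 10^-4.
Var(ȳ_srs) = (1 − 4419/24884)·1.453/4419 = 2.7041649 × 10^-4.
deff = (1.8994631 × 10^-4) / (2.7041649 × 10^-4) = 0.7024.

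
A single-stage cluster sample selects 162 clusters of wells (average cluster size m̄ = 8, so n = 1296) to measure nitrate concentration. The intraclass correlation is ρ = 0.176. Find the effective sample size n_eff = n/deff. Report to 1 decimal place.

580.6

deff = 1 + (8 − 1)·0.176 = 1 + 1.232 = 2.232.
n_eff = 1296 / 2.232 = 580.6.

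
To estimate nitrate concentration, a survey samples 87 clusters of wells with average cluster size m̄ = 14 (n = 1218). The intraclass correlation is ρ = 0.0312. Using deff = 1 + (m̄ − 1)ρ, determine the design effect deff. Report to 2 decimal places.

1.41

deff = 1 + (14 − 1)·0.0312 = 1 + 0.4056 = 1.4056.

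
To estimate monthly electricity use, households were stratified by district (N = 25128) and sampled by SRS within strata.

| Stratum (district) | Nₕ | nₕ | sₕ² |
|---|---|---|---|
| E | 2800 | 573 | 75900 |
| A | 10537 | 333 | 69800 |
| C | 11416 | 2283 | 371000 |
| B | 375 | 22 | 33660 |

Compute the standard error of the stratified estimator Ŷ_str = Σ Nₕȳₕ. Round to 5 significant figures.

201270

Var(Ŷ_str) = Σₕ Nₕ²(1 − fₕ)sₕ²/nₕ.
E: 2800²·(1 − 573/2800)·75900/573 = 8.2597215 × 10^8.
A: 10537²·(1 − 333/10537)·69800/333 = 2.253713 × 10^10.
C: 11416²·(1 − 2283/11416)·371000/2283 = 1.6943199 × 10^10.
B: 375²·(1 − 22/375)·33660/22 = 2.0253375 × 10^8.
Sum = 4.0508835 × 10^10.
SE = √(4.0508835 × 10^10) = 201270.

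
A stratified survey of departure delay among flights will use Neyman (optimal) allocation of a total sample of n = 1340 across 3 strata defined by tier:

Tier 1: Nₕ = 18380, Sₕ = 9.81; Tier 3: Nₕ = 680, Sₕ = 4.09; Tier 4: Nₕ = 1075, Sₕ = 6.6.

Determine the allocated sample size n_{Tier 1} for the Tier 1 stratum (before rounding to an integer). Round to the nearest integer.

1270

Neyman allocation: nₕ = n·NₕSₕ / Σⱼ NⱼSⱼ.
Σ NⱼSⱼ = 18380·9.81 + 680·4.09 + 1075·6.6 = 190184.
n_{Tier 1} = 1340·18380·9.81 / 190184 = 1270.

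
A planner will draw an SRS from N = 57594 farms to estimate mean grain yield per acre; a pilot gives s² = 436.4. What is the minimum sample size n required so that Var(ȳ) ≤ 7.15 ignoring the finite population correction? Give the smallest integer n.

Without fpc, n₀ = s²/D = 436.4/7.15 = 61.0350.
Rounding up, n = 62.

62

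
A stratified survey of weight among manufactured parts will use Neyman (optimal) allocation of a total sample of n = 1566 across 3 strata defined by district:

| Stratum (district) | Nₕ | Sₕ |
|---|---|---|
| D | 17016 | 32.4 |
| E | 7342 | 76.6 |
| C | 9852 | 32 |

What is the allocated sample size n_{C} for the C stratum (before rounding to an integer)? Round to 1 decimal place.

Neyman allocation: nₕ = n·NₕSₕ / Σⱼ NⱼSⱼ.
Σ NⱼSⱼ = 17016·32.4 + 7342·76.6 + 9852·32 = 1.4289796 × 10^6.
n_{C} = 1566·9852·32 / (1.4289796 × 10^6) = 345.5.

345.5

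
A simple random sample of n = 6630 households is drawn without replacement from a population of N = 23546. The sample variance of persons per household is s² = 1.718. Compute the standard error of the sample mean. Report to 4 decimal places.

0.0136

Under SRS without replacement, Var(ȳ) = (1 − f)·s²/n with f = n/N = 6630/23546 = 0.28157649.
Var(ȳ) = (1 − 0.28157649)·1.718/6630 = 0.71842351·2.5912519 × 10^-4 = 1.8616163 × 10^-4.
SE(ȳ) = √(1.8616163 × 10^-4) = 0.0136.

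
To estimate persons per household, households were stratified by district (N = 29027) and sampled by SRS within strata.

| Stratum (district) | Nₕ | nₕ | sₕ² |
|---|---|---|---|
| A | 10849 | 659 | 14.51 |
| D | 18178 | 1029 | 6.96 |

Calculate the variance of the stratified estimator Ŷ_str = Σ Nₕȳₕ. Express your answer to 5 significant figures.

Var(Ŷ_str) = Σₕ Nₕ²(1 − fₕ)sₕ²/nₕ.
A: 10849²·(1 − 659/10849)·14.51/659 = 2.4341419 × 10^6.
D: 18178²·(1 − 1029/18178)·6.96/1029 = 2.108525 × 10^6.
Sum = 4.5426669 × 10^6.

4.5427 × 10^6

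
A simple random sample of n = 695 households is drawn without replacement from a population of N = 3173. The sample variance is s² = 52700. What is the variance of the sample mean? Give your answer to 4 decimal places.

Under SRS without replacement, Var(ȳ) = (1 − f)·s²/n with f = n/N = 695/3173 = 0.21903561.
Var(ȳ) = (1 − 0.21903561)·52700/695 = 0.78096439·75.827338 = 59.218451.

59.2185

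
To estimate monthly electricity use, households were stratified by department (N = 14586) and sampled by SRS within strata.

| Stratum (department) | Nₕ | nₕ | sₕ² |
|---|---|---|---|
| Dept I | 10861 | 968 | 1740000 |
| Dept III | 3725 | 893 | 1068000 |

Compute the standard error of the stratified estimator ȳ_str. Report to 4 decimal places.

Var(ȳ_str) = Σₕ Wₕ²(1 − fₕ)sₕ²/nₕ with Wₕ = Nₕ/N, N = 14586.
Dept I: Wₕ = 0.74461813; term = 0.74461813²·(1 − 0.08912623)·1740000/968 = 907.81906.
Dept III: Wₕ = 0.25538187; term = 0.25538187²·(1 − 0.23973154)·1068000/893 = 59.301667.
Sum = 967.12073.
SE = √(967.12073) = 31.0986.

31.0986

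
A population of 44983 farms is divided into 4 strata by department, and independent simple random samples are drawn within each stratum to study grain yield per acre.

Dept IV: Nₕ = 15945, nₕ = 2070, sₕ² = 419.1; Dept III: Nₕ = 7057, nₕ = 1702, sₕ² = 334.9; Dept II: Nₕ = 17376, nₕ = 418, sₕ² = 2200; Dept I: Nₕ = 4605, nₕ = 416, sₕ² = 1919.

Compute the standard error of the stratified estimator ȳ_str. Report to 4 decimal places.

Var(ȳ_str) = Σₕ Wₕ²(1 − fₕ)sₕ²/nₕ with Wₕ = Nₕ/N, N = 44983.
Dept IV: Wₕ = 0.35446724; term = 0.35446724²·(1 − 0.12982126)·419.1/2070 = 0.022136451.
Dept III: Wₕ = 0.15688149; term = 0.15688149²·(1 − 0.24117897)·334.9/1702 = 0.0036748393.
Dept II: Wₕ = 0.38627926; term = 0.38627926²·(1 − 0.02405617)·2200/418 = 0.76643267.
Dept I: Wₕ = 0.10237201; term = 0.10237201²·(1 − 0.09033659)·1919/416 = 0.04397692.
Sum = 0.83622088.
SE = √(0.83622088) = 0.9145.

0.9145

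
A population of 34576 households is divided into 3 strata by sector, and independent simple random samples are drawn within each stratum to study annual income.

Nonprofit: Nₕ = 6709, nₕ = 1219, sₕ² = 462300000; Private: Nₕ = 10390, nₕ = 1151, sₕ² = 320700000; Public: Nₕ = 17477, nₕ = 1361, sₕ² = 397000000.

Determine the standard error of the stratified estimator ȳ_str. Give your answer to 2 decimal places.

320.59

Var(ȳ_str) = Σₕ Wₕ²(1 − fₕ)sₕ²/nₕ with Wₕ = Nₕ/N, N = 34576.
Nonprofit: Wₕ = 0.19403633; term = 0.19403633²·(1 − 0.18169623)·462300000/1219 = 11684.25.
Private: Wₕ = 0.30049745; term = 0.30049745²·(1 − 0.11077960)·320700000/1151 = 22372.507.
Public: Wₕ = 0.50546622; term = 0.50546622²·(1 − 0.07787378)·397000000/1361 = 68723.778.
Sum = 102780.54.
SE = √(102780.54) = 320.59.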